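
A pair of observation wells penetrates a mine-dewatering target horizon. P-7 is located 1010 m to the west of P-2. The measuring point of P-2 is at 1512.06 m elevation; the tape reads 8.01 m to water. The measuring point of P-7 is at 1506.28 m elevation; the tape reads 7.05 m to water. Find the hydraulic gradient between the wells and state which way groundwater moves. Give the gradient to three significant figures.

i ≈ 0.00477; groundwater flows toward the west

Total head at P-2: h = 1512.06 − 8.01 = 1504.05 m.
Total head at P-7: h = 1506.28 − 7.05 = 1499.23 m.
Head difference: h(P-2) − h(P-7) = 1504.05 − 1499.23 = 4.82 m.
Hydraulic gradient: i = |Δh| / L = 4.82 / 1010 = 0.00477.
Flow is from higher to lower head: from P-2 toward P-7, i.e. toward the west.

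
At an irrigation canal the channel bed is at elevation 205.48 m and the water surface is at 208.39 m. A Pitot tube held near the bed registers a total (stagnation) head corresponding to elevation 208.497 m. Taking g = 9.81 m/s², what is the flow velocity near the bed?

Near the bed, under hydrostatic conditions, the piezometric head (z + ψ) equals the free-surface elevation, 208.39 m.
Velocity head = total − piezometric = 208.497 − 208.39 = 0.107 m.
v = √(2g·h_v) = √(2 × 9.81 × 0.107) = 1.45 m/s.

v ≈ 1.45 m/s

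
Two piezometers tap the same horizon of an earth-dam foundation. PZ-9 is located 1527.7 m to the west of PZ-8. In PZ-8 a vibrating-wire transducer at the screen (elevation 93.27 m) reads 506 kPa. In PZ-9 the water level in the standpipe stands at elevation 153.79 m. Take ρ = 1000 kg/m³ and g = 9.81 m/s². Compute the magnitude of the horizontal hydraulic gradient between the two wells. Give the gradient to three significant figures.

Pressure head at PZ-8: ψ = P/(ρg) = 506×1000 / (1000 × 9.81) = 51.58 m.
Total head at PZ-8: h = z + ψ = 93.27 + 51.58 = 144.85 m.
Total head at PZ-9: h = 153.79 m (water level in the piezometer is the total head).
Head difference: h(PZ-8) − h(PZ-9) = 144.85 − 153.79 = -8.94 m.
Hydraulic gradient: i = |Δh| / L = 8.94 / 1527.7 = 0.00585.

i ≈ 0.00585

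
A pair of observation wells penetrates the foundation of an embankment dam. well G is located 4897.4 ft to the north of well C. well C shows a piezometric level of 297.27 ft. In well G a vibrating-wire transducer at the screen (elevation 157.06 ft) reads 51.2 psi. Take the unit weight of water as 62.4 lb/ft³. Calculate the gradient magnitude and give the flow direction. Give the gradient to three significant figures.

i ≈ 0.00450; groundwater flows toward the north

Total head at well C: h = 297.27 ft (water level in the piezometer is the total head).
Pressure head at well G: ψ = 144·P/γ = 144 × 51.2 / 62.4 = 118.15 ft.
Total head at well G: h = z + ψ = 157.06 + 118.15 = 275.21 ft.
Head difference: h(well C) − h(well G) = 297.27 − 275.21 = 22.06 ft.
Hydraulic gradient: i = |Δh| / L = 22.06 / 4897.4 = 0.00450.
Flow is from higher to lower head: from well C toward well G, i.e. toward the north.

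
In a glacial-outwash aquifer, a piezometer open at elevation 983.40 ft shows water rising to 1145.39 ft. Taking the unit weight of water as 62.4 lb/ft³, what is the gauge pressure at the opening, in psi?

P ≈ 70.2 psi

Pressure head ψ = h − z = 1145.39 − 983.40 = 161.99 ft.
P = γ·ψ / 144 = 62.4 × 161.99 / 144 = 70.2 psi.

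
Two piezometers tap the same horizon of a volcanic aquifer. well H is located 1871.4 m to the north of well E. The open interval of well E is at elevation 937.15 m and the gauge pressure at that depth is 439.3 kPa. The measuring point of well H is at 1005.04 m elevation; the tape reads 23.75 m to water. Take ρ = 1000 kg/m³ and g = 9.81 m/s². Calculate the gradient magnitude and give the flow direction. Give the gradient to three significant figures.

Pressure head at well E: ψ = P/(ρg) = 439.3×1000 / (1000 × 9.81) = 44.78 m.
Total head at well E: h = z + ψ = 937.15 + 44.78 = 981.93 m.
Total head at well H: h = 1005.04 − 23.75 = 981.29 m.
Head difference: h(well E) − h(well H) = 981.93 − 981.29 = 0.64 m.
Hydraulic gradient: i = |Δh| / L = 0.64 / 1871.4 = 0.000342.
Flow is from higher to lower head: from well E toward well H, i.e. toward the north.

i ≈ 0.000342; groundwater flows toward the north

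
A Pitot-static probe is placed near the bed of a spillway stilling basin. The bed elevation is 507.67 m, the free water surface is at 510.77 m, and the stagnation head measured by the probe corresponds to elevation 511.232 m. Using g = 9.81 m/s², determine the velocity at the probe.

v ≈ 3.01 m/s

Near the bed, under hydrostatic conditions, the piezometric head (z + ψ) equals the free-surface elevation, 510.77 m.
Velocity head = total − piezometric = 511.232 − 510.77 = 0.462 m.
v = √(2g·h_v) = √(2 × 9.81 × 0.462) = 3.01 m/s.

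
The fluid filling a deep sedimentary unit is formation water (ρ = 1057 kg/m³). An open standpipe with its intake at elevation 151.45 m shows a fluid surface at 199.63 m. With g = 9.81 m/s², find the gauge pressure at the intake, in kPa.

Pressure head ψ = h − z = 199.63 − 151.45 = 48.18 m.
P = ρgψ = 1057 × 9.81 × 48.18 = 499587 Pa ≈ 500 kPa.

P ≈ 500 kPa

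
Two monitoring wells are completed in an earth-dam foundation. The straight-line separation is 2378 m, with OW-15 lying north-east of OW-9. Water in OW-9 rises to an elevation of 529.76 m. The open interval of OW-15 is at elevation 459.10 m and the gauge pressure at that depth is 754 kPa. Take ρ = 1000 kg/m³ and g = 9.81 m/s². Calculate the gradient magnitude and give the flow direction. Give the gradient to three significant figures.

i ≈ 0.00261; groundwater flows toward the south-west

Total head at OW-9: h = 529.76 m (water level in the piezometer is the total head).
Pressure head at OW-15: ψ = P/(ρg) = 754×1000 / (1000 × 9.81) = 76.86 m.
Total head at OW-15: h = z + ψ = 459.10 + 76.86 = 535.96 m.
Head difference: h(OW-9) − h(OW-15) = 529.76 − 535.96 = -6.20 m.
Hydraulic gradient: i = |Δh| / L = 6.20 / 2378 = 0.00261.
Flow is from higher to lower head: from OW-15 toward OW-9, i.e. toward the south-west.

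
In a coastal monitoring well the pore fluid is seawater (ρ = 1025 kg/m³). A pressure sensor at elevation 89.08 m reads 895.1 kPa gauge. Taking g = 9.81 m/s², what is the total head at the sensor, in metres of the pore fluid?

h ≈ 178.10 m

ψ = P/(ρg) = 895.1×1000 / (1025 × 9.81) = 89.02 m.
h = z + ψ = 89.08 + 89.02 = 178.10 m.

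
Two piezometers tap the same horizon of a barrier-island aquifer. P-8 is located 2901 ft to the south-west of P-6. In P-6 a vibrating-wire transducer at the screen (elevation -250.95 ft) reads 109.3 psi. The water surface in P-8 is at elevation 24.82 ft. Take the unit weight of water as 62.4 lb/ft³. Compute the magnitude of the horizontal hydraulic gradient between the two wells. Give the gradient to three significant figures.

i ≈ 0.00811

Pressure head at P-6: ψ = 144·P/γ = 144 × 109.3 / 62.4 = 252.23 ft.
Total head at P-6: h = z + ψ = -250.95 + 252.23 = 1.28 ft.
Total head at P-8: h = 24.82 ft (water level in the piezometer is the total head).
Head difference: h(P-6) − h(P-8) = 1.28 − 24.82 = -23.54 ft.
Hydraulic gradient: i = |Δh| / L = 23.54 / 2901 = 0.00811.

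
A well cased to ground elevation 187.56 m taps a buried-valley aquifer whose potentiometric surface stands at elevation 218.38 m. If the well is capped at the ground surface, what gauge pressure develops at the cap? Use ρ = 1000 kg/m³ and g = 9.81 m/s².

Head above the cap: Δh = 218.38 − 187.56 = 30.82 m.
P = ρgΔh = 1000 × 9.81 × 30.82 = 302344 Pa ≈ 302 kPa.

P ≈ 302 kPa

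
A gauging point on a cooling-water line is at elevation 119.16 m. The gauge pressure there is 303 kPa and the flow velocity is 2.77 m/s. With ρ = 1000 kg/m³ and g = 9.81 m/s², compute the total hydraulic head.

Pressure head ψ = P/(ρg) = 303×1000 / (1000 × 9.81) = 30.89 m.
Velocity head = v²/(2g) = 2.77² / (2 × 9.81) = 0.391 m.
h = z + ψ + v²/(2g) = 119.16 + 30.89 + 0.391 = 150.44 m.

h ≈ 150.44 m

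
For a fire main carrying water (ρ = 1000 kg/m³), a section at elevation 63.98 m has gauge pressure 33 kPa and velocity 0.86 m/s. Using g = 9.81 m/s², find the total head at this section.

Pressure head ψ = P/(ρg) = 33×1000 / (1000 × 9.81) = 3.36 m.
Velocity head = v²/(2g) = 0.86² / (2 × 9.81) = 0.038 m.
h = z + ψ + v²/(2g) = 63.98 + 3.36 + 0.038 = 67.38 m.

h ≈ 67.38 m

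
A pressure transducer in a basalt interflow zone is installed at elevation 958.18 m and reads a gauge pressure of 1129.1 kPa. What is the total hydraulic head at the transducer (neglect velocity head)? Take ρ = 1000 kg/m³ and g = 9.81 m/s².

ψ = P/(ρg) = 1129.1×1000 / (1000 × 9.81) = 115.10 m.
h = z + ψ = 958.18 + 115.10 = 1073.28 m.

h ≈ 1073.28 m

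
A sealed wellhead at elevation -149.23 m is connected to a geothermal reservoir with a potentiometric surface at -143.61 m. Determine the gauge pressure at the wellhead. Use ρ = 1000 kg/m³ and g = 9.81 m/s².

P ≈ 55.1 kPa

Head above the cap: Δh = -143.61 − (-149.23) = 5.62 m.
P = ρgΔh = 1000 × 9.81 × 5.62 = 55132 Pa ≈ 55.1 kPa.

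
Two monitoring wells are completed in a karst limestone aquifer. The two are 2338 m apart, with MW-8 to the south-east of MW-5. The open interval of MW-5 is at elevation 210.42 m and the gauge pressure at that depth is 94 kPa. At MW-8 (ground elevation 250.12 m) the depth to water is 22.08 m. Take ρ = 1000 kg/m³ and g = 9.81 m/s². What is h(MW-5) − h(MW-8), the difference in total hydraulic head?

Δh ≈ -8.04 m

Pressure head at MW-5: ψ = P/(ρg) = 94×1000 / (1000 × 9.81) = 9.58 m.
Total head at MW-5: h = z + ψ = 210.42 + 9.58 = 220.00 m.
Total head at MW-8: h = 250.12 − 22.08 = 228.04 m.
Head difference: h(MW-5) − h(MW-8) = 220.00 − 228.04 = -8.04 m.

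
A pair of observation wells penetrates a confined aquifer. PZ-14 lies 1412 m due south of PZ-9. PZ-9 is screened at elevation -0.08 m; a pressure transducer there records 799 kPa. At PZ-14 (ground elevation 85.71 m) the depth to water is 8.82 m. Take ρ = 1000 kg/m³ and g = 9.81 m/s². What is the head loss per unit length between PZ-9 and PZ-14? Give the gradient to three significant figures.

i ≈ 0.00317 m/m

Pressure head at PZ-9: ψ = P/(ρg) = 799×1000 / (1000 × 9.81) = 81.45 m.
Total head at PZ-9: h = z + ψ = -0.08 + 81.45 = 81.37 m.
Total head at PZ-14: h = 85.71 − 8.82 = 76.89 m.
Head difference: h(PZ-9) − h(PZ-14) = 81.37 − 76.89 = 4.48 m.
Hydraulic gradient: i = |Δh| / L = 4.48 / 1412 = 0.00317.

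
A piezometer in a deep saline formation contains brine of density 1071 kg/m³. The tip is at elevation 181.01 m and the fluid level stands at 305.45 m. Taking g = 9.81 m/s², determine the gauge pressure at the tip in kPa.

P ≈ 1310 kPa

Pressure head ψ = h − z = 305.45 − 181.01 = 124.44 m.
P = ρgψ = 1071 × 9.81 × 124.44 = 1307430 Pa ≈ 1310 kPa.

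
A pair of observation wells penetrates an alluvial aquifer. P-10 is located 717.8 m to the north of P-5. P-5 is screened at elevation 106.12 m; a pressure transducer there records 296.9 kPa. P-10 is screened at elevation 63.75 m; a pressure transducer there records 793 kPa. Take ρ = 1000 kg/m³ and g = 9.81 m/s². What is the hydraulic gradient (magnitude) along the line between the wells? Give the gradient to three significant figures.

Pressure head at P-5: ψ = P/(ρg) = 296.9×1000 / (1000 × 9.81) = 30.27 m.
Total head at P-5: h = z + ψ = 106.12 + 30.27 = 136.39 m.
Pressure head at P-10: ψ = P/(ρg) = 793×1000 / (1000 × 9.81) = 80.84 m.
Total head at P-10: h = z + ψ = 63.75 + 80.84 = 144.59 m.
Head difference: h(P-5) − h(P-10) = 136.39 − 144.59 = -8.20 m.
Hydraulic gradient: i = |Δh| / L = 8.20 / 717.8 = 0.0114.

i ≈ 0.0114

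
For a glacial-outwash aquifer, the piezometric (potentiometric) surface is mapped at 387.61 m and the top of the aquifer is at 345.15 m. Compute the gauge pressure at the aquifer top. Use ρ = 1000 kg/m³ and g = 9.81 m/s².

Pressure head at the aquifer top: ψ = h − z = 387.61 − 345.15 = 42.46 m.
P = ρgψ = 1000 × 9.81 × 42.46 = 416533 Pa ≈ 417 kPa.

P ≈ 417 kPa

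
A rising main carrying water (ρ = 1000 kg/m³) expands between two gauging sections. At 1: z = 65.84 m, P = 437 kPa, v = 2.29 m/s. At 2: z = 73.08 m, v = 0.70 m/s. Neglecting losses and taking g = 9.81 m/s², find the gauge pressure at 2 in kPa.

Pressure head at 1: ψ₁ = P₁/(ρg) = 437×1000 / (1000 × 9.81) = 44.55 m.
Velocity heads: v₁²/2g = 2.29²/19.62 = 0.267 m; v₂²/2g = 0.70²/19.62 = 0.025 m.
Total head H = z₁ + ψ₁ + v₁²/2g = 65.84 + 44.55 + 0.267 = 110.66 m.
ψ₂ = H − z₂ − v₂²/2g = 110.66 − 73.08 − 0.025 = 37.55 m.
P₂ = ρgψ₂ = 1000 × 9.81 × 37.55 ≈ 368 kPa.

P₂ ≈ 368 kPa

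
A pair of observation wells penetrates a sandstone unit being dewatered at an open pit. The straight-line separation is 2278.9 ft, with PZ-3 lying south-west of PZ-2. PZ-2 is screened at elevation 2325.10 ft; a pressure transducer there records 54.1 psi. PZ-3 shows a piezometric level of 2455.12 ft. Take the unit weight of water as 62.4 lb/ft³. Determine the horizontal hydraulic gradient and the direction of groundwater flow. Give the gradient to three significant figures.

i ≈ 0.00227; groundwater flows toward the north-east

Pressure head at PZ-2: ψ = 144·P/γ = 144 × 54.1 / 62.4 = 124.85 ft.
Total head at PZ-2: h = z + ψ = 2325.10 + 124.85 = 2449.95 ft.
Total head at PZ-3: h = 2455.12 ft (water level in the piezometer is the total head).
Head difference: h(PZ-2) − h(PZ-3) = 2449.95 − 2455.12 = -5.17 ft.
Hydraulic gradient: i = |Δh| / L = 5.17 / 2278.9 = 0.00227.
Flow is from higher to lower head: from PZ-3 toward PZ-2, i.e. toward the north-east.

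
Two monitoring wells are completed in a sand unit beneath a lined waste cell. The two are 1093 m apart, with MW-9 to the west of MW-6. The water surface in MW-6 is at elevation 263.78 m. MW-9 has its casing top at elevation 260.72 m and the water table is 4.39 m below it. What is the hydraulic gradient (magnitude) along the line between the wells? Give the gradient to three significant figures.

i ≈ 0.00682

Total head at MW-6: h = 263.78 m (water level in the piezometer is the total head).
Total head at MW-9: h = 260.72 − 4.39 = 256.33 m.
Head difference: h(MW-6) − h(MW-9) = 263.78 − 256.33 = 7.45 m.
Hydraulic gradient: i = |Δh| / L = 7.45 / 1093 = 0.00682.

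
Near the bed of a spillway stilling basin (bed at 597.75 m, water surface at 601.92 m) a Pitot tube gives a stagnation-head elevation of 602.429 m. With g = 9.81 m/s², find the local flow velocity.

Near the bed, under hydrostatic conditions, the piezometric head (z + ψ) equals the free-surface elevation, 601.92 m.
Velocity head = total − piezometric = 602.429 − 601.92 = 0.509 m.
v = √(2g·h_v) = √(2 × 9.81 × 0.509) = 3.16 m/s.

v ≈ 3.16 m/s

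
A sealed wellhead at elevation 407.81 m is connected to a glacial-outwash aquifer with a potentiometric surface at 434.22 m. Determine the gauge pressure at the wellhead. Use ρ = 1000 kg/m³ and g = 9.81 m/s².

P ≈ 259 kPa

Head above the cap: Δh = 434.22 − 407.81 = 26.41 m.
P = ρgΔh = 1000 × 9.81 × 26.41 = 259082 Pa ≈ 259 kPa.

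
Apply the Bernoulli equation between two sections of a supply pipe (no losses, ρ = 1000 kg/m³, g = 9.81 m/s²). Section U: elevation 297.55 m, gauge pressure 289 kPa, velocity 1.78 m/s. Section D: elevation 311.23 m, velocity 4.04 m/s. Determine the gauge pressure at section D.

P₂ ≈ 148 kPa

Pressure head at U: ψ₁ = P₁/(ρg) = 289×1000 / (1000 × 9.81) = 29.46 m.
Velocity heads: v₁²/2g = 1.78²/19.62 = 0.161 m; v₂²/2g = 4.04²/19.62 = 0.832 m.
Total head H = z₁ + ψ₁ + v₁²/2g = 297.55 + 29.46 + 0.161 = 327.17 m.
ψ₂ = H − z₂ − v₂²/2g = 327.17 − 311.23 − 0.832 = 15.11 m.
P₂ = ρgψ₂ = 1000 × 9.81 × 15.11 ≈ 148 kPa.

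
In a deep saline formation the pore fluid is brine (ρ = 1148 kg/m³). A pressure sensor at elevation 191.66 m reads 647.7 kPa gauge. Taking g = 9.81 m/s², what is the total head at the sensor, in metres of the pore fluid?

h ≈ 249.17 m

ψ = P/(ρg) = 647.7×1000 / (1148 × 9.81) = 57.51 m.
h = z + ψ = 191.66 + 57.51 = 249.17 m.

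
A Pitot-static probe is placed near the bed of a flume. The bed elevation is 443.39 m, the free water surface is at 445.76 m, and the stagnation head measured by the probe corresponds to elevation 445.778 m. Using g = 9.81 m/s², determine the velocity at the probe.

Near the bed, under hydrostatic conditions, the piezometric head (z + ψ) equals the free-surface elevation, 445.76 m.
Velocity head = total − piezometric = 445.778 − 445.76 = 0.018 m.
v = √(2g·h_v) = √(2 × 9.81 × 0.018) = 0.594 m/s.

v ≈ 0.594 m/s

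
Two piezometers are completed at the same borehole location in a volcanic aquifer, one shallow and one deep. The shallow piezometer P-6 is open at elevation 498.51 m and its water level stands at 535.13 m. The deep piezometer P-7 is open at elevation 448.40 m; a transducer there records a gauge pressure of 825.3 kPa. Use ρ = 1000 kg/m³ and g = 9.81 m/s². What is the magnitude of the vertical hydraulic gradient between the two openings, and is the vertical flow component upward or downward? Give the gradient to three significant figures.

|i_v| ≈ 0.0519; vertical flow is downward

Total head at P-6: h = 535.13 m (water level in the standpipe).
Pressure head at P-7: ψ = P/(ρg) = 825.3×1000 / (1000 × 9.81) = 84.13 m.
Total head at P-7: h = z + ψ = 448.40 + 84.13 = 532.53 m.
Δh = h(P-6) − h(P-7) = 535.13 − 532.53 = 2.60 m.
Vertical separation Δz = 498.51 − 448.40 = 50.11 m.
|i_v| = |Δh| / Δz = 2.60 / 50.11 = 0.0519.
Head is higher in the shallow piezometer, so vertical flow is downward (recharge condition).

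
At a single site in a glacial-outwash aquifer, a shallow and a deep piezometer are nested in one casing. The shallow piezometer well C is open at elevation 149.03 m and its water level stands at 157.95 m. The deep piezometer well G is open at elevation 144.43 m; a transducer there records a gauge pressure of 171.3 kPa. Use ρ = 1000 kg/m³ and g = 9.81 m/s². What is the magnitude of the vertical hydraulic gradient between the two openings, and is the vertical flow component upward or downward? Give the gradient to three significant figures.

Total head at well C: h = 157.95 m (water level in the standpipe).
Pressure head at well G: ψ = P/(ρg) = 171.3×1000 / (1000 × 9.81) = 17.46 m.
Total head at well G: h = z + ψ = 144.43 + 17.46 = 161.89 m.
Δh = h(well C) − h(well G) = 157.95 − 161.89 = -3.94 m.
Vertical separation Δz = 149.03 − 144.43 = 4.60 m.
|i_v| = |Δh| / Δz = 3.94 / 4.60 = 0.857.
Head is higher in the deep piezometer, so vertical flow is upward (discharge condition).

|i_v| ≈ 0.857; vertical flow is upward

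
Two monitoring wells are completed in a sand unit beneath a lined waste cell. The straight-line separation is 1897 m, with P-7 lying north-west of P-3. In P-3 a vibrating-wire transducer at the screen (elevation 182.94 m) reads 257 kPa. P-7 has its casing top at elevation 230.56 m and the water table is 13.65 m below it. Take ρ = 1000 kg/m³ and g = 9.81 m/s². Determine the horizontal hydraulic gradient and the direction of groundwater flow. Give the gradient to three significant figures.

i ≈ 0.00410; groundwater flows toward the south-east

Pressure head at P-3: ψ = P/(ρg) = 257×1000 / (1000 × 9.81) = 26.20 m.
Total head at P-3: h = z + ψ = 182.94 + 26.20 = 209.14 m.
Total head at P-7: h = 230.56 − 13.65 = 216.91 m.
Head difference: h(P-3) − h(P-7) = 209.14 − 216.91 = -7.77 m.
Hydraulic gradient: i = |Δh| / L = 7.77 / 1897 = 0.00410.
Flow is from higher to lower head: from P-7 toward P-3, i.e. toward the south-east.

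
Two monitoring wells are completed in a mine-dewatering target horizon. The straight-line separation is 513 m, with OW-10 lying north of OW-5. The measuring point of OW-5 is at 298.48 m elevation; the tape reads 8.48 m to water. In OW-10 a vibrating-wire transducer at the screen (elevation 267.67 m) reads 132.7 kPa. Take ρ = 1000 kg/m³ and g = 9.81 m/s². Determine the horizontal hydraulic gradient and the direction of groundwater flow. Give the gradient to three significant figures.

i ≈ 0.0172; groundwater flows toward the north

Total head at OW-5: h = 298.48 − 8.48 = 290.00 m.
Pressure head at OW-10: ψ = P/(ρg) = 132.7×1000 / (1000 × 9.81) = 13.53 m.
Total head at OW-10: h = z + ψ = 267.67 + 13.53 = 281.20 m.
Head difference: h(OW-5) − h(OW-10) = 290.00 − 281.20 = 8.80 m.
Hydraulic gradient: i = |Δh| / L = 8.80 / 513 = 0.0172.
Flow is from higher to lower head: from OW-5 toward OW-10, i.e. toward the north.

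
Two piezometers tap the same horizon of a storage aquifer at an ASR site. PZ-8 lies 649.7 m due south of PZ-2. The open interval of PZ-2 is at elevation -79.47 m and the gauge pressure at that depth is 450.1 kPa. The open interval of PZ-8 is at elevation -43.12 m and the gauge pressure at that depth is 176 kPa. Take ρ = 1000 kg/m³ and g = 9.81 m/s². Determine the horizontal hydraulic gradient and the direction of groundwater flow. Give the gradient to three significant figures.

Pressure head at PZ-2: ψ = P/(ρg) = 450.1×1000 / (1000 × 9.81) = 45.88 m.
Total head at PZ-2: h = z + ψ = -79.47 + 45.88 = -33.59 m.
Pressure head at PZ-8: ψ = P/(ρg) = 176×1000 / (1000 × 9.81) = 17.94 m.
Total head at PZ-8: h = z + ψ = -43.12 + 17.94 = -25.18 m.
Head difference: h(PZ-2) − h(PZ-8) = -33.59 − (-25.18) = -8.41 m.
Hydraulic gradient: i = |Δh| / L = 8.41 / 649.7 = 0.0129.
Flow is from higher to lower head: from PZ-8 toward PZ-2, i.e. toward the north.

i ≈ 0.0129; groundwater flows toward the north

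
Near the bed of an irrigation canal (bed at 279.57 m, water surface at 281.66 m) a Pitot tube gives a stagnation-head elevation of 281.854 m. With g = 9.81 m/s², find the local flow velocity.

Near the bed, under hydrostatic conditions, the piezometric head (z + ψ) equals the free-surface elevation, 281.66 m.
Velocity head = total − piezometric = 281.854 − 281.66 = 0.194 m.
v = √(2g·h_v) = √(2 × 9.81 × 0.194) = 1.95 m/s.

v ≈ 1.95 m/s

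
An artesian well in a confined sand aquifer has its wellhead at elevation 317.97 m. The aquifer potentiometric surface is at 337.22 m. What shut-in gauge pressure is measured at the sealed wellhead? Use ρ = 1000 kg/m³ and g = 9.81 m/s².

P ≈ 189 kPa

Head above the cap: Δh = 337.22 − 317.97 = 19.25 m.
P = ρgΔh = 1000 × 9.81 × 19.25 = 188842 Pa ≈ 189 kPa.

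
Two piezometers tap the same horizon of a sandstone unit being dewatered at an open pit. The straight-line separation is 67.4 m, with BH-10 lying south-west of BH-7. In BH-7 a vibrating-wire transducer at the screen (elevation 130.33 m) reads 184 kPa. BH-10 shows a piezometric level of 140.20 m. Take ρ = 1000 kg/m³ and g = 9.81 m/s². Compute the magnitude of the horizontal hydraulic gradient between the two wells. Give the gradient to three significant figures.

Pressure head at BH-7: ψ = P/(ρg) = 184×1000 / (1000 × 9.81) = 18.76 m.
Total head at BH-7: h = z + ψ = 130.33 + 18.76 = 149.09 m.
Total head at BH-10: h = 140.20 m (water level in the piezometer is the total head).
Head difference: h(BH-7) − h(BH-10) = 149.09 − 140.20 = 8.89 m.
Hydraulic gradient: i = |Δh| / L = 8.89 / 67.4 = 0.132.

i ≈ 0.132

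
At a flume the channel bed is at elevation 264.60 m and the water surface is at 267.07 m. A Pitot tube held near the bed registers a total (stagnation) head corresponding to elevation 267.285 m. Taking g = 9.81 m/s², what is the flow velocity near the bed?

Near the bed, under hydrostatic conditions, the piezometric head (z + ψ) equals the free-surface elevation, 267.07 m.
Velocity head = total − piezometric = 267.285 − 267.07 = 0.215 m.
v = √(2g·h_v) = √(2 × 9.81 × 0.215) = 2.05 m/s.

v ≈ 2.05 m/s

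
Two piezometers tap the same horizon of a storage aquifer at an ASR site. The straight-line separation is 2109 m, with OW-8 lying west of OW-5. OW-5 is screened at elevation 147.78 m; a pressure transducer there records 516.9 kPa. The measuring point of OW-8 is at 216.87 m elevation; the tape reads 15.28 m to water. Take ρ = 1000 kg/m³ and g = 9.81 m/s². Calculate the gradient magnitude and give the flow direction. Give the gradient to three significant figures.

i ≈ 0.000531; groundwater flows toward the east

Pressure head at OW-5: ψ = P/(ρg) = 516.9×1000 / (1000 × 9.81) = 52.69 m.
Total head at OW-5: h = z + ψ = 147.78 + 52.69 = 200.47 m.
Total head at OW-8: h = 216.87 − 15.28 = 201.59 m.
Head difference: h(OW-5) − h(OW-8) = 200.47 − 201.59 = -1.12 m.
Hydraulic gradient: i = |Δh| / L = 1.12 / 2109 = 0.000531.
Flow is from higher to lower head: from OW-8 toward OW-5, i.e. toward the east.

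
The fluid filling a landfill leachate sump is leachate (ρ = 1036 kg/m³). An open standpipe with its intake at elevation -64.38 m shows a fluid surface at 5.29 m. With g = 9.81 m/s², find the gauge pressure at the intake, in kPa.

P ≈ 708 kPa

Pressure head ψ = h − z = 5.29 − (-64.38) = 69.67 m.
P = ρgψ = 1036 × 9.81 × 69.67 = 708067 Pa ≈ 708 kPa.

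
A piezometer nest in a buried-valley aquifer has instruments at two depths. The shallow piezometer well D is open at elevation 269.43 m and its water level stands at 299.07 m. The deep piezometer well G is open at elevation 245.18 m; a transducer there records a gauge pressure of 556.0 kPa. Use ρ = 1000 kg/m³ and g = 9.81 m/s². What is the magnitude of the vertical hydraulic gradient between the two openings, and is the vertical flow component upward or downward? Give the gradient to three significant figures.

|i_v| ≈ 0.115; vertical flow is upward

Total head at well D: h = 299.07 m (water level in the standpipe).
Pressure head at well G: ψ = P/(ρg) = 556.0×1000 / (1000 × 9.81) = 56.68 m.
Total head at well G: h = z + ψ = 245.18 + 56.68 = 301.86 m.
Δh = h(well D) − h(well G) = 299.07 − 301.86 = -2.79 m.
Vertical separation Δz = 269.43 − 245.18 = 24.25 m.
|i_v| = |Δh| / Δz = 2.79 / 24.25 = 0.115.
Head is higher in the deep piezometer, so vertical flow is upward (discharge condition).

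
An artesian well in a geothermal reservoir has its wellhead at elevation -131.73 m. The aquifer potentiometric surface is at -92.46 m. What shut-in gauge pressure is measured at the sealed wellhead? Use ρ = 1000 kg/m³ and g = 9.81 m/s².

Head above the cap: Δh = -92.46 − (-131.73) = 39.27 m.
P = ρgΔh = 1000 × 9.81 × 39.27 = 385239 Pa ≈ 385 kPa.

P ≈ 385 kPa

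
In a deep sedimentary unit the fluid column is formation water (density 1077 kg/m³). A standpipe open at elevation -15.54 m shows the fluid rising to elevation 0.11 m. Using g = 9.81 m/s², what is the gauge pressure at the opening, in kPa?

Pressure head ψ = h − z = 0.11 − (-15.54) = 15.65 m.
P = ρgψ = 1077 × 9.81 × 15.65 = 165348 Pa ≈ 165 kPa.

P ≈ 165 kPa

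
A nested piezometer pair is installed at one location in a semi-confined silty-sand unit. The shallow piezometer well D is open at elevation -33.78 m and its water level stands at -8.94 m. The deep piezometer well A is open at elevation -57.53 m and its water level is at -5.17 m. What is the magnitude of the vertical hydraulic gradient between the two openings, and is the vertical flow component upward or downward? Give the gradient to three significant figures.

Total head at well D: h = -8.94 m (water level in the standpipe).
Total head at well A: h = -5.17 m.
Δh = h(well D) − h(well A) = -8.94 − (-5.17) = -3.77 m.
Vertical separation Δz = -33.78 − (-57.53) = 23.75 m.
|i_v| = |Δh| / Δz = 3.77 / 23.75 = 0.159.
Head is higher in the deep piezometer, so vertical flow is upward (discharge condition).

|i_v| ≈ 0.159; vertical flow is upward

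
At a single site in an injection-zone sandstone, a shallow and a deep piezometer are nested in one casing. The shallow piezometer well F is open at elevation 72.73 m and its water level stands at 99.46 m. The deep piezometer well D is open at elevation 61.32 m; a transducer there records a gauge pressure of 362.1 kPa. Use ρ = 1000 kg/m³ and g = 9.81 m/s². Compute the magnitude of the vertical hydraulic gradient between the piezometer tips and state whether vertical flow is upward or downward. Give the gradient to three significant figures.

|i_v| ≈ 0.108; vertical flow is downward

Total head at well F: h = 99.46 m (water level in the standpipe).
Pressure head at well D: ψ = P/(ρg) = 362.1×1000 / (1000 × 9.81) = 36.91 m.
Total head at well D: h = z + ψ = 61.32 + 36.91 = 98.23 m.
Δh = h(well F) − h(well D) = 99.46 − 98.23 = 1.23 m.
Vertical separation Δz = 72.73 − 61.32 = 11.41 m.
|i_v| = |Δh| / Δz = 1.23 / 11.41 = 0.108.
Head is higher in the shallow piezometer, so vertical flow is downward (recharge condition).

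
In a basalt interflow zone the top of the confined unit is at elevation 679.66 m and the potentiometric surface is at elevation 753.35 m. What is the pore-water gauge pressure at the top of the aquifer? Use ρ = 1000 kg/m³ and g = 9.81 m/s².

Pressure head at the aquifer top: ψ = h − z = 753.35 − 679.66 = 73.69 m.
P = ρgψ = 1000 × 9.81 × 73.69 = 722899 Pa ≈ 723 kPa.

P ≈ 723 kPa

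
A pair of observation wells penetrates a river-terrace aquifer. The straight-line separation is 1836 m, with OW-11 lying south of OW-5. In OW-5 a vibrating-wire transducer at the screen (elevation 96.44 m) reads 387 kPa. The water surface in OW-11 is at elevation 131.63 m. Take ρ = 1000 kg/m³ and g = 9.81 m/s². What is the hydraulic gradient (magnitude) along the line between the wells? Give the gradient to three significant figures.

i ≈ 0.00232

Pressure head at OW-5: ψ = P/(ρg) = 387×1000 / (1000 × 9.81) = 39.45 m.
Total head at OW-5: h = z + ψ = 96.44 + 39.45 = 135.89 m.
Total head at OW-11: h = 131.63 m (water level in the piezometer is the total head).
Head difference: h(OW-5) − h(OW-11) = 135.89 − 131.63 = 4.26 m.
Hydraulic gradient: i = |Δh| / L = 4.26 / 1836 = 0.00232.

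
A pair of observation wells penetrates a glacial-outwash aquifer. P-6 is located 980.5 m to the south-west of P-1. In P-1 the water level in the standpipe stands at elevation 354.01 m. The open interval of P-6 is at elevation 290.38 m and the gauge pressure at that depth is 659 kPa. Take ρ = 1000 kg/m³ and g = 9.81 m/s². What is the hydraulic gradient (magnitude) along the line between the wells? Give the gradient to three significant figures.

i ≈ 0.00362

Total head at P-1: h = 354.01 m (water level in the piezometer is the total head).
Pressure head at P-6: ψ = P/(ρg) = 659×1000 / (1000 × 9.81) = 67.18 m.
Total head at P-6: h = z + ψ = 290.38 + 67.18 = 357.56 m.
Head difference: h(P-1) − h(P-6) = 354.01 − 357.56 = -3.55 m.
Hydraulic gradient: i = |Δh| / L = 3.55 / 980.5 = 0.00362.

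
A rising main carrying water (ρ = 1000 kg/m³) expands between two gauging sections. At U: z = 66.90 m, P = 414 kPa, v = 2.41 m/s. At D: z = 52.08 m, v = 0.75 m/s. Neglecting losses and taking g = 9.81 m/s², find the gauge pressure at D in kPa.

P₂ ≈ 562 kPa

Pressure head at U: ψ₁ = P₁/(ρg) = 414×1000 / (1000 × 9.81) = 42.20 m.
Velocity heads: v₁²/2g = 2.41²/19.62 = 0.296 m; v₂²/2g = 0.75²/19.62 = 0.029 m.
Total head H = z₁ + ψ₁ + v₁²/2g = 66.90 + 42.20 + 0.296 = 109.40 m.
ψ₂ = H − z₂ − v₂²/2g = 109.40 − 52.08 − 0.029 = 57.29 m.
P₂ = ρgψ₂ = 1000 × 9.81 × 57.29 ≈ 562 kPa.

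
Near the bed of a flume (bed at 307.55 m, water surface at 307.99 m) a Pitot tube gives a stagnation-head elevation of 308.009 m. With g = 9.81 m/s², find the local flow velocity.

Near the bed, under hydrostatic conditions, the piezometric head (z + ψ) equals the free-surface elevation, 307.99 m.
Velocity head = total − piezometric = 308.009 − 307.99 = 0.019 m.
v = √(2g·h_v) = √(2 × 9.81 × 0.019) = 0.611 m/s.

v ≈ 0.611 m/s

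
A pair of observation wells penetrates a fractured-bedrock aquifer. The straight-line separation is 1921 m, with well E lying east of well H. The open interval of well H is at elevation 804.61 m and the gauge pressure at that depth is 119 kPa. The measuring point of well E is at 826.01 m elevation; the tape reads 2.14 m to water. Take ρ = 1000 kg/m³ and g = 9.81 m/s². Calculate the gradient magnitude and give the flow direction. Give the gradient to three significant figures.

i ≈ 0.00371; groundwater flows toward the west

Pressure head at well H: ψ = P/(ρg) = 119×1000 / (1000 × 9.81) = 12.13 m.
Total head at well H: h = z + ψ = 804.61 + 12.13 = 816.74 m.
Total head at well E: h = 826.01 − 2.14 = 823.87 m.
Head difference: h(well H) − h(well E) = 816.74 − 823.87 = -7.13 m.
Hydraulic gradient: i = |Δh| / L = 7.13 / 1921 = 0.00371.
Flow is from higher to lower head: from well E toward well H, i.e. toward the west.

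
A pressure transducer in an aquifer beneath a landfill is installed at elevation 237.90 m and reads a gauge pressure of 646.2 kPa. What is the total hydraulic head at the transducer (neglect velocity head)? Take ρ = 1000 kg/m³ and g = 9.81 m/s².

h ≈ 303.77 m

ψ = P/(ρg) = 646.2×1000 / (1000 × 9.81) = 65.87 m.
h = z + ψ = 237.90 + 65.87 = 303.77 m.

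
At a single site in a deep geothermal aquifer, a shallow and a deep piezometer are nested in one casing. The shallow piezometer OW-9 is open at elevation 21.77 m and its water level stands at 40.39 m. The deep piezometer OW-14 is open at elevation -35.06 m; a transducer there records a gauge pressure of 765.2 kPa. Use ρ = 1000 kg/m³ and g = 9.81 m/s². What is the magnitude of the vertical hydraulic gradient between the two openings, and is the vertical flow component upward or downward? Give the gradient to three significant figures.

Total head at OW-9: h = 40.39 m (water level in the standpipe).
Pressure head at OW-14: ψ = P/(ρg) = 765.2×1000 / (1000 × 9.81) = 78.00 m.
Total head at OW-14: h = z + ψ = -35.06 + 78.00 = 42.94 m.
Δh = h(OW-9) − h(OW-14) = 40.39 − 42.94 = -2.55 m.
Vertical separation Δz = 21.77 − (-35.06) = 56.83 m.
|i_v| = |Δh| / Δz = 2.55 / 56.83 = 0.0449.
Head is higher in the deep piezometer, so vertical flow is upward (discharge condition).

|i_v| ≈ 0.0449; vertical flow is upward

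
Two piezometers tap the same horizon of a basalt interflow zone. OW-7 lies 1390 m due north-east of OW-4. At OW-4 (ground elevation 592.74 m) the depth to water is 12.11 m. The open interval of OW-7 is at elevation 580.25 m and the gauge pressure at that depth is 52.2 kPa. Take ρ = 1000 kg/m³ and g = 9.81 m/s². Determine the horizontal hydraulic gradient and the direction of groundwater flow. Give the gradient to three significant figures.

i ≈ 0.00355; groundwater flows toward the south-west

Total head at OW-4: h = 592.74 − 12.11 = 580.63 m.
Pressure head at OW-7: ψ = P/(ρg) = 52.2×1000 / (1000 × 9.81) = 5.32 m.
Total head at OW-7: h = z + ψ = 580.25 + 5.32 = 585.57 m.
Head difference: h(OW-4) − h(OW-7) = 580.63 − 585.57 = -4.94 m.
Hydraulic gradient: i = |Δh| / L = 4.94 / 1390 = 0.00355.
Flow is from higher to lower head: from OW-7 toward OW-4, i.e. toward the south-west.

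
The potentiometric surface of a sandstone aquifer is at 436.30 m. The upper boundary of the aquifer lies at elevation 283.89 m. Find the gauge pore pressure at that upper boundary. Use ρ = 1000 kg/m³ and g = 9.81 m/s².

Pressure head at the aquifer top: ψ = h − z = 436.30 − 283.89 = 152.41 m.
P = ρgψ = 1000 × 9.81 × 152.41 = 1495142 Pa ≈ 1500 kPa.

P ≈ 1500 kPa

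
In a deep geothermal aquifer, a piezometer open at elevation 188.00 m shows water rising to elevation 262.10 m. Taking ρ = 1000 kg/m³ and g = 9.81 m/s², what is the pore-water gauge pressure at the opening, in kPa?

Pressure head ψ = h − z = 262.10 − 188.00 = 74.10 m.
P = ρgψ = 1000 × 9.81 × 74.10 = 726921 Pa ≈ 727 kPa.

P ≈ 727 kPa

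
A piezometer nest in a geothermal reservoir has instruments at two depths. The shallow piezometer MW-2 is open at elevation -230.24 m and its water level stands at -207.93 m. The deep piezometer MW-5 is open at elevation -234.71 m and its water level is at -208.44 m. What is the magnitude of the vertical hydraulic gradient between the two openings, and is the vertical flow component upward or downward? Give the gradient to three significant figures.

|i_v| ≈ 0.114; vertical flow is downward

Total head at MW-2: h = -207.93 m (water level in the standpipe).
Total head at MW-5: h = -208.44 m.
Δh = h(MW-2) − h(MW-5) = -207.93 − (-208.44) = 0.51 m.
Vertical separation Δz = -230.24 − (-234.71) = 4.47 m.
|i_v| = |Δh| / Δz = 0.51 / 4.47 = 0.114.
Head is higher in the shallow piezometer, so vertical flow is downward (recharge condition).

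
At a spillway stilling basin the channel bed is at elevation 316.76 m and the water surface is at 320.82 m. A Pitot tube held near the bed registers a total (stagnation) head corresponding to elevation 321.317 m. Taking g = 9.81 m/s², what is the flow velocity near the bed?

v ≈ 3.12 m/s

Near the bed, under hydrostatic conditions, the piezometric head (z + ψ) equals the free-surface elevation, 320.82 m.
Velocity head = total − piezometric = 321.317 − 320.82 = 0.497 m.
v = √(2g·h_v) = √(2 × 9.81 × 0.497) = 3.12 m/s.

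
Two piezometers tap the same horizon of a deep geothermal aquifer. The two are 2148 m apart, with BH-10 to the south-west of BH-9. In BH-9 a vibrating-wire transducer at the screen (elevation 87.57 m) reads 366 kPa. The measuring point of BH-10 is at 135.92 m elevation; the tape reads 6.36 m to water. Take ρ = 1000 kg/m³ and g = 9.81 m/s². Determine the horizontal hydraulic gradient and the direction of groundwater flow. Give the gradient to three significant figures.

Pressure head at BH-9: ψ = P/(ρg) = 366×1000 / (1000 × 9.81) = 37.31 m.
Total head at BH-9: h = z + ψ = 87.57 + 37.31 = 124.88 m.
Total head at BH-10: h = 135.92 − 6.36 = 129.56 m.
Head difference: h(BH-9) − h(BH-10) = 124.88 − 129.56 = -4.68 m.
Hydraulic gradient: i = |Δh| / L = 4.68 / 2148 = 0.00218.
Flow is from higher to lower head: from BH-10 toward BH-9, i.e. toward the north-east.

i ≈ 0.00218; groundwater flows toward the north-east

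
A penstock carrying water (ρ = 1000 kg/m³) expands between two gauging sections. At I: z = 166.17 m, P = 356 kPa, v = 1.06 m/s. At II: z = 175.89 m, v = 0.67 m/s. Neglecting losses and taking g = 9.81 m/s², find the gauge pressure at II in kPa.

P₂ ≈ 261 kPa

Pressure head at I: ψ₁ = P₁/(ρg) = 356×1000 / (1000 × 9.81) = 36.29 m.
Velocity heads: v₁²/2g = 1.06²/19.62 = 0.057 m; v₂²/2g = 0.67²/19.62 = 0.023 m.
Total head H = z₁ + ψ₁ + v₁²/2g = 166.17 + 36.29 + 0.057 = 202.52 m.
ψ₂ = H − z₂ − v₂²/2g = 202.52 − 175.89 − 0.023 = 26.61 m.
P₂ = ρgψ₂ = 1000 × 9.81 × 26.61 ≈ 261 kPa.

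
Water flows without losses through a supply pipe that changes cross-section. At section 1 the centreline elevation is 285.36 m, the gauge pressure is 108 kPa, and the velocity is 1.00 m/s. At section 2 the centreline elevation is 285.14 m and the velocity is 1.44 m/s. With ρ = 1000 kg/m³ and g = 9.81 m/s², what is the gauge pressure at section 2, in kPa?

P₂ ≈ 110 kPa

Pressure head at 1: ψ₁ = P₁/(ρg) = 108×1000 / (1000 × 9.81) = 11.01 m.
Velocity heads: v₁²/2g = 1.00²/19.62 = 0.051 m; v₂²/2g = 1.44²/19.62 = 0.106 m.
Total head H = z₁ + ψ₁ + v₁²/2g = 285.36 + 11.01 + 0.051 = 296.42 m.
ψ₂ = H − z₂ − v₂²/2g = 296.42 − 285.14 − 0.106 = 11.17 m.
P₂ = ρgψ₂ = 1000 × 9.81 × 11.17 ≈ 110 kPa.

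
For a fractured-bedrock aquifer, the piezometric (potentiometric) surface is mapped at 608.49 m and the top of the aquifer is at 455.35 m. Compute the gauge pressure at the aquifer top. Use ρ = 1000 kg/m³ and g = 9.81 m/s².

Pressure head at the aquifer top: ψ = h − z = 608.49 − 455.35 = 153.14 m.
P = ρgψ = 1000 × 9.81 × 153.14 = 1502303 Pa ≈ 1500 kPa.

P ≈ 1500 kPa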